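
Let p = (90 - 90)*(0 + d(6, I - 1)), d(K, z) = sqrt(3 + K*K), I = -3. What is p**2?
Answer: 0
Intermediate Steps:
d(K, z) = sqrt(3 + K**2)
p = 0 (p = (90 - 90)*(0 + sqrt(3 + 6**2)) = 0*(0 + sqrt(3 + 36)) = 0*(0 + sqrt(39)) = 0*sqrt(39) = 0)
p**2 = 0**2 = 0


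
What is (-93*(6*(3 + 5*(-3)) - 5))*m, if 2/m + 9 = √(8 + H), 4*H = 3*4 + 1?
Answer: -1848 - 308*√5 ≈ -2536.7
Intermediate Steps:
H = 13/4 (H = (3*4 + 1)/4 = (12 + 1)/4 = (¼)*13 = 13/4 ≈ 3.2500)
m = 2/(-9 + 3*√5/2) (m = 2/(-9 + √(8 + 13/4)) = 2/(-9 + √(45/4)) = 2/(-9 + 3*√5/2) ≈ -0.35424)
(-93*(6*(3 + 5*(-3)) - 5))*m = (-93*(6*(3 + 5*(-3)) - 5))*(-8/31 - 4*√5/93) = (-93*(6*(3 - 15) - 5))*(-8/31 - 4*√5/93) = (-93*(6*(-12) - 5))*(-8/31 - 4*√5/93) = (-93*(-72 - 5))*(-8/31 - 4*√5/93) = (-93*(-77))*(-8/31 - 4*√5/93) = 7161*(-8/31 - 4*√5/93) = -1848 - 308*√5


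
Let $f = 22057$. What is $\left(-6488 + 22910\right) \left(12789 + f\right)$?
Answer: $572241012$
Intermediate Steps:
$\left(-6488 + 22910\right) \left(12789 + f\right) = \left(-6488 + 22910\right) \left(12789 + 22057\right) = 16422 \cdot 34846 = 572241012$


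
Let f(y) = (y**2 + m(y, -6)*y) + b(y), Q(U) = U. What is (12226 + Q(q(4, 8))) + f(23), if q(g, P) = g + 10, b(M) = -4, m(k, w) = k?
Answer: 13294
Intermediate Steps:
q(g, P) = 10 + g
f(y) = -4 + 2*y**2 (f(y) = (y**2 + y*y) - 4 = (y**2 + y**2) - 4 = 2*y**2 - 4 = -4 + 2*y**2)
(12226 + Q(q(4, 8))) + f(23) = (12226 + (10 + 4)) + (-4 + 2*23**2) = (12226 + 14) + (-4 + 2*529) = 12240 + (-4 + 1058) = 12240 + 1054 = 13294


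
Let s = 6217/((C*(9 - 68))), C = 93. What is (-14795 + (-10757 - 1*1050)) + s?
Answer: -145971391/5487 ≈ -26603.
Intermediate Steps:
s = -6217/5487 (s = 6217/((93*(9 - 68))) = 6217/((93*(-59))) = 6217/(-5487) = 6217*(-1/5487) = -6217/5487 ≈ -1.1330)
(-14795 + (-10757 - 1*1050)) + s = (-14795 + (-10757 - 1*1050)) - 6217/5487 = (-14795 + (-10757 - 1050)) - 6217/5487 = (-14795 - 11807) - 6217/5487 = -26602 - 6217/5487 = -145971391/5487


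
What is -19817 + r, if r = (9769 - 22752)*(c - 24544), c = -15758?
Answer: 523221049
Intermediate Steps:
r = 523240866 (r = (9769 - 22752)*(-15758 - 24544) = -12983*(-40302) = 523240866)
-19817 + r = -19817 + 523240866 = 523221049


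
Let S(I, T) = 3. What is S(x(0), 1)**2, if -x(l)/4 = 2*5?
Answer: 9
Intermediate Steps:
x(l) = -40 (x(l) = -8*5 = -4*10 = -40)
S(x(0), 1)**2 = 3**2 = 9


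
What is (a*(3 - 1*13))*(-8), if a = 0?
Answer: 0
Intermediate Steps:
(a*(3 - 1*13))*(-8) = (0*(3 - 1*13))*(-8) = (0*(3 - 13))*(-8) = (0*(-10))*(-8) = 0*(-8) = 0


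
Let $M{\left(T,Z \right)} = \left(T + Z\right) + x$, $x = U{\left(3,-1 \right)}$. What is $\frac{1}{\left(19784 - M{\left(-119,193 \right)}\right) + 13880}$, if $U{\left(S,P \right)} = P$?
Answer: $\frac{1}{33591} \approx 2.977 \cdot 10^{-5}$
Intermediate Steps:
$x = -1$
$M{\left(T,Z \right)} = -1 + T + Z$ ($M{\left(T,Z \right)} = \left(T + Z\right) - 1 = -1 + T + Z$)
$\frac{1}{\left(19784 - M{\left(-119,193 \right)}\right) + 13880} = \frac{1}{\left(19784 - \left(-1 - 119 + 193\right)\right) + 13880} = \frac{1}{\left(19784 - 73\right) + 13880} = \frac{1}{19711 + 13880} = \frac{1}{33591}$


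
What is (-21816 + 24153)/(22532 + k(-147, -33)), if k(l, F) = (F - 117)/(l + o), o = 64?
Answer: 193971/1870306 ≈ 0.10371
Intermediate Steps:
k(l, F) = (-117 + F)/(64 + l) (k(l, F) = (F - 117)/(l + 64) = (-117 + F)/(64 + l))
(-21816 + 24153)/(22532 + k(-147, -33)) = (-21816 + 24153)/(22532 + (-117 - 33)/(64 - 147)) = 2337/(22532 - 150/(-83)) = 2337/(22532 - 1/83*(-150)) = 2337/(22532 + 150/83) = 2337/(1870306/83) = 2337*(83/1870306) = 193971/1870306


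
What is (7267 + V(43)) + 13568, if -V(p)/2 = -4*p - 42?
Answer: 21263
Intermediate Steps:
V(p) = 84 + 8*p (V(p) = -2*(-4*p - 42) = -2*(-42 - 4*p) = 84 + 8*p)
(7267 + V(43)) + 13568 = (7267 + (84 + 8*43)) + 13568 = (7267 + (84 + 344)) + 13568 = (7267 + 428) + 13568 = 7695 + 13568 = 21263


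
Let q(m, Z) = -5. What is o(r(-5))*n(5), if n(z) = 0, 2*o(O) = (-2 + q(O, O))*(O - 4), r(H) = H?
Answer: 0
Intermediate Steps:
o(O) = 14 - 7*O/2 (o(O) = ((-2 - 5)*(O - 4))/2 = (-7*(-4 + O))/2 = (28 - 7*O)/2 = 14 - 7*O/2)
o(r(-5))*n(5) = (14 - 7/2*(-5))*0 = (14 + 35/2)*0 = (63/2)*0 = 0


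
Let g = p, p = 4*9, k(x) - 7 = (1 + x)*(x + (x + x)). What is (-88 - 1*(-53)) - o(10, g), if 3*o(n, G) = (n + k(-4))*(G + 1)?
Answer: -2066/3 ≈ -688.67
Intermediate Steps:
k(x) = 7 + 3*x*(1 + x) (k(x) = 7 + (1 + x)*(x + (x + x)) = 7 + (1 + x)*(x + 2*x) = 7 + (1 + x)*(3*x) = 7 + 3*x*(1 + x))
p = 36
g = 36
o(n, G) = (1 + G)*(43 + n)/3 (o(n, G) = ((n + (7 + 3*(-4) + 3*(-4)²))*(G + 1))/3 = ((n + (7 - 12 + 3*16))*(1 + G))/3 = ((n + (7 - 12 + 48))*(1 + G))/3 = ((n + 43)*(1 + G))/3 = ((43 + n)*(1 + G))/3 = ((1 + G)*(43 + n))/3 = (1 + G)*(43 + n)/3)
(-88 - 1*(-53)) - o(10, g) = (-88 - 1*(-53)) - (43/3 + (⅓)*10 + (43/3)*36 + (⅓)*36*10) = (-88 + 53) - (43/3 + 10/3 + 516 + 120) = -35 - 1*1961/3 = -35 - 1961/3 = -2066/3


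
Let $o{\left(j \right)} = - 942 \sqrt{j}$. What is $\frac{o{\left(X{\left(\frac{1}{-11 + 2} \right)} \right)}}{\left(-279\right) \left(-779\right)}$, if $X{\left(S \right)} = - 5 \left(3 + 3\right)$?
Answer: $- \frac{314 i \sqrt{30}}{72447} \approx - 0.023739 i$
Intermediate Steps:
$X{\left(S \right)} = -30$ ($X{\left(S \right)} = \left(-5\right) 6 = -30$)
$\frac{o{\left(X{\left(\frac{1}{-11 + 2} \right)} \right)}}{\left(-279\right) \left(-779\right)} = \frac{\left(-942\right) \sqrt{-30}}{\left(-279\right) \left(-779\right)} = \frac{\left(-942\right) i \sqrt{30}}{217341} = - 942 i \sqrt{30} \cdot \frac{1}{217341} = - \frac{314 i \sqrt{30}}{72447}$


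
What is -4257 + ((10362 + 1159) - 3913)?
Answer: 3351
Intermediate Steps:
-4257 + ((10362 + 1159) - 3913) = -4257 + (11521 - 3913) = -4257 + 7608 = 3351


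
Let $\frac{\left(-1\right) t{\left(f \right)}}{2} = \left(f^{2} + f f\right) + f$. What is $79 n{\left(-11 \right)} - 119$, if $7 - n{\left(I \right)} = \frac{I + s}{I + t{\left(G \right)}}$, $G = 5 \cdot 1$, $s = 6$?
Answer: $\frac{52119}{121} \approx 430.74$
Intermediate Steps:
$G = 5$
$t{\left(f \right)} = - 4 f^{2} - 2 f$ ($t{\left(f \right)} = - 2 \left(\left(f^{2} + f f\right) + f\right) = - 2 \left(\left(f^{2} + f^{2}\right) + f\right) = - 2 \left(2 f^{2} + f\right) = - 2 \left(f + 2 f^{2}\right) = - 4 f^{2} - 2 f$)
$n{\left(I \right)} = 7 - \frac{6 + I}{-110 + I}$ ($n{\left(I \right)} = 7 - \frac{I + 6}{I - 10 \left(1 + 2 \cdot 5\right)} = 7 - \frac{6 + I}{I - 10 \left(1 + 10\right)} = 7 - \frac{6 + I}{I - 10 \cdot 11} = 7 - \frac{6 + I}{I - 110} = 7 - \frac{6 + I}{-110 + I}$)
$79 n{\left(-11 \right)} - 119 = 79 \frac{2 \left(-388 + 3 \left(-11\right)\right)}{-110 - 11} - 119 = 79 \frac{2 \left(-388 - 33\right)}{-121} - 119 = 79 \cdot 2 \left(- \frac{1}{121}\right) \left(-421\right) - 119 = 79 \cdot \frac{842}{121} - 119 = \frac{66518}{121} - 119 = \frac{52119}{121}$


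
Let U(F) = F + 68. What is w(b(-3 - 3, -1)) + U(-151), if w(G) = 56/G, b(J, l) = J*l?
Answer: -221/3 ≈ -73.667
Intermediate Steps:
U(F) = 68 + F
w(b(-3 - 3, -1)) + U(-151) = 56/(((-3 - 3)*(-1))) + (68 - 151) = 56/((-6*(-1))) - 83 = 56/6 - 83 = 56*(⅙) - 83 = 28/3 - 83 = -221/3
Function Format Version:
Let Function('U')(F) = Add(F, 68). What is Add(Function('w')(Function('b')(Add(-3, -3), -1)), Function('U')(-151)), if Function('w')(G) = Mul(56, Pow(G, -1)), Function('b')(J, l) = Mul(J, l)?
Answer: Rational(-221, 3) ≈ -73.667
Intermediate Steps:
Function('U')(F) = Add(68, F)
Add(Function('w')(Function('b')(Add(-3, -3), -1)), Function('U')(-151)) = Add(Mul(56, Pow(Mul(Add(-3, -3), -1), -1)), Add(68, -151)) = Add(Mul(56, Pow(Mul(-6, -1), -1)), -83) = Add(Mul(56, Pow(6, -1)), -83) = Add(Mul(56, Rational(1, 6)), -83) = Add(Rational(28, 3), -83) = Rational(-221, 3)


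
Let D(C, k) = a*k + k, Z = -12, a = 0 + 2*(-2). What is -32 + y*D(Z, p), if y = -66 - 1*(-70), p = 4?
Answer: -80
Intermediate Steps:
a = -4 (a = 0 - 4 = -4)
D(C, k) = -3*k (D(C, k) = -4*k + k = -3*k)
y = 4 (y = -66 + 70 = 4)
-32 + y*D(Z, p) = -32 + 4*(-3*4) = -32 + 4*(-12) = -32 - 48 = -80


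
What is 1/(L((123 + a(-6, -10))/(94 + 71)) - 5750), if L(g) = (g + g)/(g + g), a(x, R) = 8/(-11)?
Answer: -1/5749 ≈ -0.00017394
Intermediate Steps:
a(x, R) = -8/11 (a(x, R) = 8*(-1/11) = -8/11)
L(g) = 1 (L(g) = (2*g)/((2*g)) = (2*g)*(1/(2*g)) = 1)
1/(L((123 + a(-6, -10))/(94 + 71)) - 5750) = 1/(1 - 5750) = 1/(-5749) = -1/5749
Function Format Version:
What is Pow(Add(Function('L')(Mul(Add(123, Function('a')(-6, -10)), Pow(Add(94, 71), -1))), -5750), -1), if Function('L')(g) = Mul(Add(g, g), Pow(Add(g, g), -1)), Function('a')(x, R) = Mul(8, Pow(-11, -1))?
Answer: Rational(-1, 5749) ≈ -0.00017394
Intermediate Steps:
Function('a')(x, R) = Rational(-8, 11) (Function('a')(x, R) = Mul(8, Rational(-1, 11)) = Rational(-8, 11))
Function('L')(g) = 1 (Function('L')(g) = Mul(Mul(2, g), Pow(Mul(2, g), -1)) = Mul(Mul(2, g), Mul(Rational(1, 2), Pow(g, -1))) = 1)
Pow(Add(Function('L')(Mul(Add(123, Function('a')(-6, -10)), Pow(Add(94, 71), -1))), -5750), -1) = Pow(Add(1, -5750), -1) = Pow(-5749, -1) = Rational(-1, 5749)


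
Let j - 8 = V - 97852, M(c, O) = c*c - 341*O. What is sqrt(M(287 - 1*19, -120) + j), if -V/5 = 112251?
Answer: I*sqrt(546355) ≈ 739.16*I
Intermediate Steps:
V = -561255 (V = -5*112251 = -561255)
M(c, O) = c**2 - 341*O
j = -659099 (j = 8 + (-561255 - 97852) = 8 - 659107 = -659099)
sqrt(M(287 - 1*19, -120) + j) = sqrt(((287 - 1*19)**2 - 341*(-120)) - 659099) = sqrt(((287 - 19)**2 + 40920) - 659099) = sqrt((268**2 + 40920) - 659099) = sqrt((71824 + 40920) - 659099) = sqrt(112744 - 659099) = sqrt(-546355) = I*sqrt(546355)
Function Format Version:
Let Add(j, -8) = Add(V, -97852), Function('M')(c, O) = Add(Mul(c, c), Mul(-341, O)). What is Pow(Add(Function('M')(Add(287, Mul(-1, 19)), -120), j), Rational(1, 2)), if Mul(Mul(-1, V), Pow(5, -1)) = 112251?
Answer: Mul(I, Pow(546355, Rational(1, 2))) ≈ Mul(739.16, I)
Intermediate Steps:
V = -561255 (V = Mul(-5, 112251) = -561255)
Function('M')(c, O) = Add(Pow(c, 2), Mul(-341, O))
j = -659099 (j = Add(8, Add(-561255, -97852)) = Add(8, -659107) = -659099)
Pow(Add(Function('M')(Add(287, Mul(-1, 19)), -120), j), Rational(1, 2)) = Pow(Add(Add(Pow(Add(287, Mul(-1, 19)), 2), Mul(-341, -120)), -659099), Rational(1, 2)) = Pow(Add(Add(Pow(Add(287, -19), 2), 40920), -659099), Rational(1, 2)) = Pow(Add(Add(Pow(268, 2), 40920), -659099), Rational(1, 2)) = Pow(Add(Add(71824, 40920), -659099), Rational(1, 2)) = Pow(Add(112744, -659099), Rational(1, 2)) = Pow(-546355, Rational(1, 2)) = Mul(I, Pow(546355, Rational(1, 2)))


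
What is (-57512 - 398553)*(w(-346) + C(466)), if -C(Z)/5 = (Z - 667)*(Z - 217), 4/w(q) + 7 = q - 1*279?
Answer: -18032221320085/158 ≈ -1.1413e+11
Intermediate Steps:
w(q) = 4/(-286 + q) (w(q) = 4/(-7 + (q - 1*279)) = 4/(-7 + (q - 279)) = 4/(-7 + (-279 + q)) = 4/(-286 + q))
C(Z) = -5*(-667 + Z)*(-217 + Z) (C(Z) = -5*(Z - 667)*(Z - 217) = -5*(-667 + Z)*(-217 + Z))
(-57512 - 398553)*(w(-346) + C(466)) = (-57512 - 398553)*(4/(-286 - 346) + (-723695 - 5*466**2 + 4420*466)) = -456065*(4/(-632) + (-723695 - 5*217156 + 2059720)) = -456065*(4*(-1/632) + (-723695 - 1085780 + 2059720)) = -456065*(-1/158 + 250245) = -456065*39538709/158 = -18032221320085/158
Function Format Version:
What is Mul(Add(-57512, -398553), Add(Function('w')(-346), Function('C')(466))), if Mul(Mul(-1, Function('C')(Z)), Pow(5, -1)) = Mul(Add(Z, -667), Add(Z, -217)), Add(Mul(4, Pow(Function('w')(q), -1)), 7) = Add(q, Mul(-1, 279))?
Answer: Rational(-18032221320085, 158) ≈ -1.1413e+11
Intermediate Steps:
Function('w')(q) = Mul(4, Pow(Add(-286, q), -1)) (Function('w')(q) = Mul(4, Pow(Add(-7, Add(q, Mul(-1, 279))), -1)) = Mul(4, Pow(Add(-7, Add(q, -279)), -1)) = Mul(4, Pow(Add(-7, Add(-279, q)), -1)) = Mul(4, Pow(Add(-286, q), -1)))
Function('C')(Z) = Mul(-5, Add(-667, Z), Add(-217, Z)) (Function('C')(Z) = Mul(-5, Mul(Add(Z, -667), Add(Z, -217))) = Mul(-5, Mul(Add(-667, Z), Add(-217, Z))) = Mul(-5, Add(-667, Z), Add(-217, Z)))
Mul(Add(-57512, -398553), Add(Function('w')(-346), Function('C')(466))) = Mul(Add(-57512, -398553), Add(Mul(4, Pow(Add(-286, -346), -1)), Add(-723695, Mul(-5, Pow(466, 2)), Mul(4420, 466)))) = Mul(-456065, Add(Mul(4, Pow(-632, -1)), Add(-723695, Mul(-5, 217156), 2059720))) = Mul(-456065, Add(Mul(4, Rational(-1, 632)), Add(-723695, -1085780, 2059720))) = Mul(-456065, Add(Rational(-1, 158), 250245)) = Mul(-456065, Rational(39538709, 158)) = Rational(-18032221320085, 158)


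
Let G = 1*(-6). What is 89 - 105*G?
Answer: 719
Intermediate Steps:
G = -6
89 - 105*G = 89 - 105*(-6) = 89 + 630 = 719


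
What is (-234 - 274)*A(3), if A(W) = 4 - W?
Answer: -508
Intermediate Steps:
(-234 - 274)*A(3) = (-234 - 274)*(4 - 1*3) = -508*(4 - 3) = -508*1 = -508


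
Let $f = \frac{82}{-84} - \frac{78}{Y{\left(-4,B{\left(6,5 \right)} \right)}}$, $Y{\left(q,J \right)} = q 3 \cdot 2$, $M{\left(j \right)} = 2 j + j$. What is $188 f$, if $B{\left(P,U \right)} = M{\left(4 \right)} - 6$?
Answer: $\frac{8977}{21} \approx 427.48$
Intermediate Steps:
$M{\left(j \right)} = 3 j$
$B{\left(P,U \right)} = 6$ ($B{\left(P,U \right)} = 3 \cdot 4 - 6 = 12 - 6 = 6$)
$Y{\left(q,J \right)} = 6 q$ ($Y{\left(q,J \right)} = 3 q 2 = 6 q$)
$f = \frac{191}{84}$ ($f = \frac{82}{-84} - \frac{78}{6 \left(-4\right)} = 82 \left(- \frac{1}{84}\right) - \frac{78}{-24} = - \frac{41}{42} - - \frac{13}{4} = - \frac{41}{42} + \frac{13}{4} = \frac{191}{84} \approx 2.2738$)
$188 f = 188 \cdot \frac{191}{84} = \frac{8977}{21}$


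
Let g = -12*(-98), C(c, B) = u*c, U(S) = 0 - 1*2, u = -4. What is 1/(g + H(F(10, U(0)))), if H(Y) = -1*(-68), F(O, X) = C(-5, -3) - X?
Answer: 1/1244 ≈ 0.00080386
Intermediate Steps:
U(S) = -2 (U(S) = 0 - 2 = -2)
C(c, B) = -4*c
F(O, X) = 20 - X (F(O, X) = -4*(-5) - X = 20 - X)
H(Y) = 68
g = 1176
1/(g + H(F(10, U(0)))) = 1/(1176 + 68) = 1/1244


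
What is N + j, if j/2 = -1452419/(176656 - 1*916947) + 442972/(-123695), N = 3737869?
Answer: 342277471374699611/91570295245 ≈ 3.7379e+6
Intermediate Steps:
j = -296542433294/91570295245 (j = 2*(-1452419/(176656 - 1*916947) + 442972/(-123695)) = 2*(-1452419/(176656 - 916947) + 442972*(-1/123695)) = 2*(-1452419/(-740291) - 442972/123695) = 2*(-1452419*(-1/740291) - 442972/123695) = 2*(1452419/740291 - 442972/123695) = 2*(-148271216647/91570295245) = -296542433294/91570295245 ≈ -3.2384)
N + j = 3737869 - 296542433294/91570295245 = 342277471374699611/91570295245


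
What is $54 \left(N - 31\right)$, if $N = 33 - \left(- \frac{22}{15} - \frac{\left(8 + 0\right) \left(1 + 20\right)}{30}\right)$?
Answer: $\frac{2448}{5} \approx 489.6$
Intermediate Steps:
$N = \frac{601}{15}$ ($N = 33 + \left(- \frac{22}{\left(-5\right) 3} + 8 \cdot 21 \cdot \frac{1}{30}\right) = 33 + \left(- \frac{22}{-15} + 168 \cdot \frac{1}{30}\right) = 33 + \left(\left(-22\right) \left(- \frac{1}{15}\right) + \frac{28}{5}\right) = 33 + \left(\frac{22}{15} + \frac{28}{5}\right) = 33 + \frac{106}{15} = \frac{601}{15} \approx 40.067$)
$54 \left(N - 31\right) = 54 \left(\frac{601}{15} - 31\right) = 54 \cdot \frac{136}{15} = \frac{2448}{5}$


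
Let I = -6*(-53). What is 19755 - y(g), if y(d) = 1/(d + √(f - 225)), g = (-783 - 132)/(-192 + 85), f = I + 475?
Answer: 111928115190/5665807 - 22898*√142/5665807 ≈ 19755.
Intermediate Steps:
I = 318
f = 793 (f = 318 + 475 = 793)
g = 915/107 (g = -915/(-107) = -915*(-1/107) = 915/107 ≈ 8.5514)
y(d) = 1/(d + 2*√142) (y(d) = 1/(d + √(793 - 225)) = 1/(d + √568) = 1/(d + 2*√142))
19755 - y(g) = 19755 - 1/(915/107 + 2*√142)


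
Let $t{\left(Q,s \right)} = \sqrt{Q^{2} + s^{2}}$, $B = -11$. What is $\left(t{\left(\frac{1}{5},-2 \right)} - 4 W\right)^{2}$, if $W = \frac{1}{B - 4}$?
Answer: $\frac{37}{9} + \frac{8 \sqrt{101}}{75} \approx 5.1831$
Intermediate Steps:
$W = - \frac{1}{15}$ ($W = \frac{1}{-11 - 4} = \frac{1}{-15} = - \frac{1}{15} \approx -0.066667$)
$\left(t{\left(\frac{1}{5},-2 \right)} - 4 W\right)^{2} = \left(\sqrt{\left(\frac{1}{5}\right)^{2} + \left(-2\right)^{2}} - - \frac{4}{15}\right)^{2} = \left(\sqrt{\left(\frac{1}{5}\right)^{2} + 4} + \frac{4}{15}\right)^{2} = \left(\sqrt{\frac{1}{25} + 4} + \frac{4}{15}\right)^{2} = \left(\sqrt{\frac{101}{25}} + \frac{4}{15}\right)^{2} = \left(\frac{\sqrt{101}}{5} + \frac{4}{15}\right)^{2} = \left(\frac{4}{15} + \frac{\sqrt{101}}{5}\right)^{2}$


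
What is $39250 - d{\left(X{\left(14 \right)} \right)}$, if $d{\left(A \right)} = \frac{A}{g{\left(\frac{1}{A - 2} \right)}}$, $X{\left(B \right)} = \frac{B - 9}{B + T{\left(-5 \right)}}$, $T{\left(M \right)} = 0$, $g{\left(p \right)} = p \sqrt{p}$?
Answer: $39250 - \frac{115 i \sqrt{322}}{2744} \approx 39250.0 - 0.75204 i$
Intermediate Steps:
$g{\left(p \right)} = p^{\frac{3}{2}}$
$X{\left(B \right)} = \frac{-9 + B}{B}$ ($X{\left(B \right)} = \frac{B - 9}{B + 0} = \frac{-9 + B}{B}$)
$d{\left(A \right)} = \frac{A}{\left(\frac{1}{-2 + A}\right)^{\frac{3}{2}}}$ ($d{\left(A \right)} = \frac{A}{\left(\frac{1}{A - 2}\right)^{\frac{3}{2}}} = \frac{A}{\left(\frac{1}{-2 + A}\right)^{\frac{3}{2}}}$)
$39250 - d{\left(X{\left(14 \right)} \right)} = 39250 - \frac{\frac{1}{14} \left(-9 + 14\right)}{\left(-1\right) i \frac{1}{\left(2 - \frac{-9 + 14}{14}\right)^{\frac{3}{2}}}} = 39250 - \frac{\frac{1}{14} \cdot 5}{\left(- \frac{14}{529}\right) i \sqrt{322}} = 39250 - \frac{5}{14 \left(- \frac{14 i \sqrt{322}}{529}\right)} = 39250 - \frac{5 \frac{23 i \sqrt{322}}{196}}{14} = 39250 - \frac{115 i \sqrt{322}}{2744}$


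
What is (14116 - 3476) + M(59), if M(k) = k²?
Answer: 14121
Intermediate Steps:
(14116 - 3476) + M(59) = (14116 - 3476) + 59² = 10640 + 3481 = 14121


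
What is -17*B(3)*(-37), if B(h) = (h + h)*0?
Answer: 0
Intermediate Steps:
B(h) = 0 (B(h) = (2*h)*0 = 0)
-17*B(3)*(-37) = -17*0*(-37) = 0*(-37) = 0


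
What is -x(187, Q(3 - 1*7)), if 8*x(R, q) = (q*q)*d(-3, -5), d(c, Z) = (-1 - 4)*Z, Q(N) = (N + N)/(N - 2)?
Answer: -50/9 ≈ -5.5556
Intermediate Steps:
Q(N) = 2*N/(-2 + N) (Q(N) = (2*N)/(-2 + N) = 2*N/(-2 + N))
d(c, Z) = -5*Z
x(R, q) = 25*q**2/8 (x(R, q) = ((q*q)*(-5*(-5)))/8 = (q**2*25)/8 = (25*q**2)/8 = 25*q**2/8)
-x(187, Q(3 - 1*7)) = -25*(2*(3 - 1*7)/(-2 + (3 - 1*7)))**2/8 = -25*(2*(3 - 7)/(-2 + (3 - 7)))**2/8 = -25*(2*(-4)/(-2 - 4))**2/8 = -25*(2*(-4)/(-6))**2/8 = -25*(2*(-4)*(-1/6))**2/8 = -25*(4/3)**2/8 = -25*16/(8*9) = -1*50/9 = -50/9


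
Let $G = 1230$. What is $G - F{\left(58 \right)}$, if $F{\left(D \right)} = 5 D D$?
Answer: $-15590$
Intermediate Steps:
$F{\left(D \right)} = 5 D^{2}$
$G - F{\left(58 \right)} = 1230 - 5 \cdot 58^{2} = 1230 - 5 \cdot 3364 = 1230 - 16820 = -15590$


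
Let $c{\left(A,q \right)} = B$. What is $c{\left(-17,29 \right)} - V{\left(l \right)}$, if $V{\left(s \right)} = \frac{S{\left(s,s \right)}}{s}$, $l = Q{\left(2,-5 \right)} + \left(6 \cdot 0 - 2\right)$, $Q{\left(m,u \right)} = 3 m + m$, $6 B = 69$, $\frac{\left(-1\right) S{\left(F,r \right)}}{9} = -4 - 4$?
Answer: $- \frac{1}{2} \approx -0.5$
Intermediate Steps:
$S{\left(F,r \right)} = 72$ ($S{\left(F,r \right)} = - 9 \left(-4 - 4\right) = \left(-9\right) \left(-8\right) = 72$)
$B = \frac{23}{2}$ ($B = \frac{1}{6} \cdot 69 = \frac{23}{2} \approx 11.5$)
$c{\left(A,q \right)} = \frac{23}{2}$
$Q{\left(m,u \right)} = 4 m$
$l = 6$ ($l = 4 \cdot 2 + \left(6 \cdot 0 - 2\right) = 8 + \left(0 - 2\right) = 8 - 2 = 6$)
$V{\left(s \right)} = \frac{72}{s}$
$c{\left(-17,29 \right)} - V{\left(l \right)} = \frac{23}{2} - \frac{72}{6} = \frac{23}{2} - 72 \cdot \frac{1}{6} = \frac{23}{2} - 12 = - \frac{1}{2}$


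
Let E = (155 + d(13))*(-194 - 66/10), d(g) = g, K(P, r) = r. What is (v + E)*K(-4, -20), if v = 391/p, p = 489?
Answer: 329586004/489 ≈ 6.7400e+5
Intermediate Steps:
v = 391/489 ≈ 0.79959
E = -168504/5 (E = (155 + 13)*(-194 - 66/10) = 168*(-194 - 66*⅒) = 168*(-194 - 33/5) = 168*(-1003/5) = -168504/5 ≈ -33701.)
(v + E)*K(-4, -20) = (391/489 - 168504/5)*(-20) = -82396501/2445*(-20) = 329586004/489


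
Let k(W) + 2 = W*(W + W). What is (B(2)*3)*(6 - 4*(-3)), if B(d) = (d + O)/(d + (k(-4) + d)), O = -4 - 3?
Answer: -135/17 ≈ -7.9412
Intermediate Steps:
k(W) = -2 + 2*W² (k(W) = -2 + W*(W + W) = -2 + W*(2*W) = -2 + 2*W²)
O = -7
B(d) = (-7 + d)/(30 + 2*d) (B(d) = (d - 7)/(d + ((-2 + 2*(-4)²) + d)) = (-7 + d)/(d + ((-2 + 2*16) + d)) = (-7 + d)/(d + ((-2 + 32) + d)) = (-7 + d)/(d + (30 + d)) = (-7 + d)/(30 + 2*d))
(B(2)*3)*(6 - 4*(-3)) = (((-7 + 2)/(2*(15 + 2)))*3)*(6 - 4*(-3)) = (((½)*(-5)/17)*3)*(6 + 12) = (((½)*(1/17)*(-5))*3)*18 = -5/34*3*18 = -15/34*18 = -135/17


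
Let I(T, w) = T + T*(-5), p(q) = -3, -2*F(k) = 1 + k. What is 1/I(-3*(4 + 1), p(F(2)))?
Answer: 1/60 ≈ 0.016667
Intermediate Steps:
F(k) = -½ - k/2 (F(k) = -(1 + k)/2 = -½ - k/2)
I(T, w) = -4*T (I(T, w) = T - 5*T = -4*T)
1/I(-3*(4 + 1), p(F(2))) = 1/(-(-12)*(4 + 1)) = 1/(-(-12)*5) = 1/(-4*(-15)) = 1/60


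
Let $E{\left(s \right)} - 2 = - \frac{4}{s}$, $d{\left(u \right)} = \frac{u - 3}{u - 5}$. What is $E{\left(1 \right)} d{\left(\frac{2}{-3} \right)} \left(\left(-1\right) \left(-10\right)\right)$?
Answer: $- \frac{220}{17} \approx -12.941$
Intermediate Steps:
$d{\left(u \right)} = \frac{-3 + u}{-5 + u}$
$E{\left(s \right)} = 2 - \frac{4}{s}$
$E{\left(1 \right)} d{\left(\frac{2}{-3} \right)} \left(\left(-1\right) \left(-10\right)\right) = \left(2 - \frac{4}{1}\right) \frac{-3 + \frac{2}{-3}}{-5 + \frac{2}{-3}} \left(\left(-1\right) \left(-10\right)\right) = \left(2 - 4\right) \frac{-3 + 2 \left(- \frac{1}{3}\right)}{-5 + 2 \left(- \frac{1}{3}\right)} 10 = \left(2 - 4\right) \frac{-3 - \frac{2}{3}}{-5 - \frac{2}{3}} \cdot 10 = - 2 \frac{1}{- \frac{17}{3}} \left(- \frac{11}{3}\right) 10 = - 2 \left(\left(- \frac{3}{17}\right) \left(- \frac{11}{3}\right)\right) 10 = \left(-2\right) \frac{11}{17} \cdot 10 = \left(- \frac{22}{17}\right) 10 = - \frac{220}{17}$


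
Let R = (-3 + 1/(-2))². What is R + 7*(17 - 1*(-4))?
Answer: 637/4 ≈ 159.25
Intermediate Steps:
R = 49/4 (R = (-3 - ½)² = (-7/2)² = 49/4 ≈ 12.250)
R + 7*(17 - 1*(-4)) = 49/4 + 7*(17 - 1*(-4)) = 49/4 + 7*(17 + 4) = 49/4 + 7*21 = 49/4 + 147 = 637/4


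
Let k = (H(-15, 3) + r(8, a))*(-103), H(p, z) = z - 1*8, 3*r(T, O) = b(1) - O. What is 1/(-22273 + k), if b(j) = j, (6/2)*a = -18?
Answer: -3/65995 ≈ -4.5458e-5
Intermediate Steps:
a = -6 (a = (⅓)*(-18) = -6)
r(T, O) = ⅓ - O/3 (r(T, O) = (1 - O)/3 = ⅓ - O/3)
H(p, z) = -8 + z (H(p, z) = z - 8 = -8 + z)
k = 824/3 (k = ((-8 + 3) + (⅓ - ⅓*(-6)))*(-103) = (-5 + (⅓ + 2))*(-103) = (-5 + 7/3)*(-103) = -8/3*(-103) = 824/3 ≈ 274.67)
1/(-22273 + k) = 1/(-22273 + 824/3) = 1/(-65995/3) = -3/65995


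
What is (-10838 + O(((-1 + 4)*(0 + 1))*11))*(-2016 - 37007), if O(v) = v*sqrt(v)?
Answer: 422931274 - 1287759*sqrt(33) ≈ 4.1553e+8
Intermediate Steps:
O(v) = v**(3/2)
(-10838 + O(((-1 + 4)*(0 + 1))*11))*(-2016 - 37007) = (-10838 + (((-1 + 4)*(0 + 1))*11)**(3/2))*(-2016 - 37007) = (-10838 + ((3*1)*11)**(3/2))*(-39023) = (-10838 + (3*11)**(3/2))*(-39023) = (-10838 + 33**(3/2))*(-39023) = (-10838 + 33*sqrt(33))*(-39023) = 422931274 - 1287759*sqrt(33)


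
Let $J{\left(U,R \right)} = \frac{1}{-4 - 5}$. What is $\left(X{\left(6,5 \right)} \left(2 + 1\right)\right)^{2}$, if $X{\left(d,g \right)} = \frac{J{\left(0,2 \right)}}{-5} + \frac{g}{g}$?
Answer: $\frac{2116}{225} \approx 9.4044$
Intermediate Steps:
$J{\left(U,R \right)} = - \frac{1}{9}$ ($J{\left(U,R \right)} = \frac{1}{-9} = - \frac{1}{9}$)
$X{\left(d,g \right)} = \frac{46}{45}$ ($X{\left(d,g \right)} = - \frac{1}{9 \left(-5\right)} + \frac{g}{g} = \left(- \frac{1}{9}\right) \left(- \frac{1}{5}\right) + 1 = \frac{1}{45} + 1 = \frac{46}{45}$)
$\left(X{\left(6,5 \right)} \left(2 + 1\right)\right)^{2} = \left(\frac{46 \left(2 + 1\right)}{45}\right)^{2} = \left(\frac{46}{45} \cdot 3\right)^{2} = \left(\frac{46}{15}\right)^{2} = \frac{2116}{225}$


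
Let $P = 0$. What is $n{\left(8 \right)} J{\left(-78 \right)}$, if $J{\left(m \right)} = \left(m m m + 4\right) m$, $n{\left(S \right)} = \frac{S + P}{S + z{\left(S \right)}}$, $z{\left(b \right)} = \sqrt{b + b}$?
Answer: $24676496$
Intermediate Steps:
$z{\left(b \right)} = \sqrt{2} \sqrt{b}$ ($z{\left(b \right)} = \sqrt{2 b} = \sqrt{2} \sqrt{b}$)
$n{\left(S \right)} = \frac{S}{S + \sqrt{2} \sqrt{S}}$ ($n{\left(S \right)} = \frac{S + 0}{S + \sqrt{2} \sqrt{S}} = \frac{S}{S + \sqrt{2} \sqrt{S}}$)
$J{\left(m \right)} = m \left(4 + m^{3}\right)$ ($J{\left(m \right)} = \left(m^{2} m + 4\right) m = \left(m^{3} + 4\right) m = \left(4 + m^{3}\right) m = m \left(4 + m^{3}\right)$)
$n{\left(8 \right)} J{\left(-78 \right)} = \frac{8}{8 + \sqrt{2} \sqrt{8}} \left(- 78 \left(4 + \left(-78\right)^{3}\right)\right) = \frac{8}{8 + \sqrt{2} \cdot 2 \sqrt{2}} \left(- 78 \left(4 - 474552\right)\right) = \frac{8}{8 + 4} \left(\left(-78\right) \left(-474548\right)\right) = \frac{8}{12} \cdot 37014744 = 8 \cdot \frac{1}{12} \cdot 37014744 = \frac{2}{3} \cdot 37014744 = 24676496$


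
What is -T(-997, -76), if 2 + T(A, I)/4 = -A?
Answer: -3980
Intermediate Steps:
T(A, I) = -8 - 4*A (T(A, I) = -8 + 4*(-A) = -8 - 4*A)
-T(-997, -76) = -(-8 - 4*(-997)) = -(-8 + 3988) = -1*3980 = -3980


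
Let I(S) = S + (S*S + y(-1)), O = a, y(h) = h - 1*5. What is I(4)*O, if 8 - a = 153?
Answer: -2030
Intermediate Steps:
y(h) = -5 + h (y(h) = h - 5 = -5 + h)
a = -145 (a = 8 - 1*153 = 8 - 153 = -145)
O = -145
I(S) = -6 + S + S**2 (I(S) = S + (S*S + (-5 - 1)) = S + (S**2 - 6) = S + (-6 + S**2) = -6 + S + S**2)
I(4)*O = (-6 + 4 + 4**2)*(-145) = (-6 + 4 + 16)*(-145) = 14*(-145) = -2030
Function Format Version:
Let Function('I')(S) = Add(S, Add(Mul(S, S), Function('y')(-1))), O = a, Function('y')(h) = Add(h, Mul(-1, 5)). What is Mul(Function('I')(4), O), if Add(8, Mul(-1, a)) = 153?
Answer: -2030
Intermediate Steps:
Function('y')(h) = Add(-5, h) (Function('y')(h) = Add(h, -5) = Add(-5, h))
a = -145 (a = Add(8, Mul(-1, 153)) = Add(8, -153) = -145)
O = -145
Function('I')(S) = Add(-6, S, Pow(S, 2)) (Function('I')(S) = Add(S, Add(Mul(S, S), Add(-5, -1))) = Add(S, Add(Pow(S, 2), -6)) = Add(S, Add(-6, Pow(S, 2))) = Add(-6, S, Pow(S, 2)))
Mul(Function('I')(4), O) = Mul(Add(-6, 4, Pow(4, 2)), -145) = Mul(Add(-6, 4, 16), -145) = Mul(14, -145) = -2030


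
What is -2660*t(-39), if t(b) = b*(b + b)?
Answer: -8091720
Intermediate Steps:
t(b) = 2*b² (t(b) = b*(2*b) = 2*b²)
-2660*t(-39) = -5320*(-39)² = -5320*1521 = -2660*3042 = -8091720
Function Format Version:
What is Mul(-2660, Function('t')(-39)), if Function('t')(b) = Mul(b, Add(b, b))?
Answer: -8091720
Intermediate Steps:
Function('t')(b) = Mul(2, Pow(b, 2)) (Function('t')(b) = Mul(b, Mul(2, b)) = Mul(2, Pow(b, 2)))
Mul(-2660, Function('t')(-39)) = Mul(-2660, Mul(2, Pow(-39, 2))) = Mul(-2660, Mul(2, 1521)) = Mul(-2660, 3042) = -8091720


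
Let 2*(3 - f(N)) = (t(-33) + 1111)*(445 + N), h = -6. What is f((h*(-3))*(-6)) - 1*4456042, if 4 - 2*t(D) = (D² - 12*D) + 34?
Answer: -18062415/4 ≈ -4.5156e+6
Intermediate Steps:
t(D) = -15 + 6*D - D²/2 (t(D) = 2 - ((D² - 12*D) + 34)/2 = 2 - (34 + D² - 12*D)/2 = 2 + (-17 + 6*D - D²/2) = -15 + 6*D - D²/2)
f(N) = -314603/4 - 707*N/4 (f(N) = 3 - ((-15 + 6*(-33) - ½*(-33)²) + 1111)*(445 + N)/2 = 3 - ((-15 - 198 - ½*1089) + 1111)*(445 + N)/2 = 3 - ((-15 - 198 - 1089/2) + 1111)*(445 + N)/2 = 3 - (-1515/2 + 1111)*(445 + N)/2 = 3 - 707*(445 + N)/4 = 3 - (314615/2 + 707*N/2)/2 = 3 + (-314615/4 - 707*N/4) = -314603/4 - 707*N/4)
f((h*(-3))*(-6)) - 1*4456042 = (-314603/4 - 707*(-6*(-3))*(-6)/4) - 1*4456042 = (-314603/4 - 6363*(-6)/2) - 4456042 = (-314603/4 - 707/4*(-108)) - 4456042 = (-314603/4 + 19089) - 4456042 = -238247/4 - 4456042 = -18062415/4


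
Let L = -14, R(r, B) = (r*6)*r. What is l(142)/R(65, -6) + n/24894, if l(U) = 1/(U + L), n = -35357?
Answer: -19121061451/13462675200 ≈ -1.4203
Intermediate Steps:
R(r, B) = 6*r² (R(r, B) = (6*r)*r = 6*r²)
l(U) = 1/(-14 + U) (l(U) = 1/(U - 14) = 1/(-14 + U))
l(142)/R(65, -6) + n/24894 = 1/((-14 + 142)*((6*65²))) - 35357/24894 = 1/(128*((6*4225))) - 35357*1/24894 = (1/128)/25350 - 35357/24894 = (1/128)*(1/25350) - 35357/24894 = 1/3244800 - 35357/24894 = -19121061451/13462675200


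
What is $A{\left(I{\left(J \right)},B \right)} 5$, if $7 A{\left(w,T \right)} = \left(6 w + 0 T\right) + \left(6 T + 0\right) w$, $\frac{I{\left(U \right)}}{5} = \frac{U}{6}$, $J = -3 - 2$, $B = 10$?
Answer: $- \frac{1375}{7} \approx -196.43$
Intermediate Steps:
$J = -5$ ($J = -3 - 2 = -5$)
$I{\left(U \right)} = \frac{5 U}{6}$ ($I{\left(U \right)} = 5 \frac{U}{6} = \frac{5 U}{6}$)
$A{\left(w,T \right)} = \frac{6 w}{7} + \frac{6 T w}{7}$ ($A{\left(w,T \right)} = \frac{\left(6 w + 0 T\right) + \left(6 T + 0\right) w}{7} = \frac{\left(6 w + 0\right) + 6 T w}{7} = \frac{6 w + 6 T w}{7} = \frac{6 w}{7} + \frac{6 T w}{7}$)
$A{\left(I{\left(J \right)},B \right)} 5 = \frac{6 \cdot \frac{5}{6} \left(-5\right) \left(1 + 10\right)}{7} \cdot 5 = \frac{6}{7} \left(- \frac{25}{6}\right) 11 \cdot 5 = \left(- \frac{275}{7}\right) 5 = - \frac{1375}{7}$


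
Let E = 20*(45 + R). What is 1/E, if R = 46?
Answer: 1/1820 ≈ 0.00054945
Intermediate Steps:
E = 1820 (E = 20*(45 + 46) = 20*91 = 1820)
1/E = 1/1820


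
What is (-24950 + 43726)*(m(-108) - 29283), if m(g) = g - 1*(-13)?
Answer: -551601328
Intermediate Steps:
m(g) = 13 + g (m(g) = g + 13 = 13 + g)
(-24950 + 43726)*(m(-108) - 29283) = (-24950 + 43726)*((13 - 108) - 29283) = 18776*(-95 - 29283) = 18776*(-29378) = -551601328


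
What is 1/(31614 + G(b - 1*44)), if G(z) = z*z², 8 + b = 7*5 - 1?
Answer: 1/25782 ≈ 3.8787e-5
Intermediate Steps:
b = 26 (b = -8 + (7*5 - 1) = -8 + (35 - 1) = -8 + 34 = 26)
G(z) = z³
1/(31614 + G(b - 1*44)) = 1/(31614 + (26 - 1*44)³) = 1/(31614 + (26 - 44)³) = 1/(31614 + (-18)³) = 1/(31614 - 5832) = 1/25782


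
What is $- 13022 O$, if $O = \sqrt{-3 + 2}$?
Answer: $- 13022 i \approx - 13022.0 i$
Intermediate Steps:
$O = i$ ($O = \sqrt{-1} = i \approx 1.0 i$)
$- 13022 O = - 13022 i$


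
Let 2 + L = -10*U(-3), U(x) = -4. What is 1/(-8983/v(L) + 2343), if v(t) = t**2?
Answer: 1444/3374309 ≈ 0.00042794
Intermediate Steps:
L = 38 (L = -2 - 10*(-4) = -2 + 40 = 38)
1/(-8983/v(L) + 2343) = 1/(-8983/(38**2) + 2343) = 1/(-8983/1444 + 2343) = 1/(3374309/1444) = 1444/3374309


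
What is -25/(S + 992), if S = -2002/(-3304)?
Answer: -1180/46851 ≈ -0.025186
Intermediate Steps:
S = 143/236 (S = -2002*(-1/3304) = 143/236 ≈ 0.60593)
-25/(S + 992) = -25/(143/236 + 992) = -25/(234255/236) = (236/234255)*(-25) = -1180/46851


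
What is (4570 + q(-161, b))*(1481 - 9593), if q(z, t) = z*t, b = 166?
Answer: 179729472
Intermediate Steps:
q(z, t) = t*z
(4570 + q(-161, b))*(1481 - 9593) = (4570 + 166*(-161))*(1481 - 9593) = (4570 - 26726)*(-8112) = -22156*(-8112) = 179729472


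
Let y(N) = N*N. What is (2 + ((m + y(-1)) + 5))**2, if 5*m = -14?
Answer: 676/25 ≈ 27.040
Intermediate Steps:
y(N) = N**2
m = -14/5 (m = (1/5)*(-14) = -14/5 ≈ -2.8000)
(2 + ((m + y(-1)) + 5))**2 = (2 + ((-14/5 + (-1)**2) + 5))**2 = (2 + ((-14/5 + 1) + 5))**2 = (2 + (-9/5 + 5))**2 = (2 + 16/5)**2 = (26/5)**2 = 676/25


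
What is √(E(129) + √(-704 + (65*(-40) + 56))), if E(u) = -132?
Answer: 2*√(-33 + I*√203) ≈ 2.4267 + 11.743*I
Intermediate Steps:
√(E(129) + √(-704 + (65*(-40) + 56))) = √(-132 + √(-704 + (65*(-40) + 56))) = √(-132 + √(-704 + (-2600 + 56))) = √(-132 + √(-704 - 2544)) = √(-132 + √(-3248)) = √(-132 + 4*I*√203)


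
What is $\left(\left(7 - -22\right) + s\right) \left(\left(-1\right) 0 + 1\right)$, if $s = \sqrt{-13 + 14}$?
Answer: $30$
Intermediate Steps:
$s = 1$ ($s = \sqrt{1} = 1$)
$\left(\left(7 - -22\right) + s\right) \left(\left(-1\right) 0 + 1\right) = \left(\left(7 - -22\right) + 1\right) \left(\left(-1\right) 0 + 1\right) = \left(\left(7 + 22\right) + 1\right) \left(0 + 1\right) = \left(29 + 1\right) 1 = 30 \cdot 1 = 30$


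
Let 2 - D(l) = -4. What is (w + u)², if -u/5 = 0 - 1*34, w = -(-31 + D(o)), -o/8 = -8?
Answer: 38025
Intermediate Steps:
o = 64 (o = -8*(-8) = 64)
D(l) = 6 (D(l) = 2 - 1*(-4) = 2 + 4 = 6)
w = 25 (w = -(-31 + 6) = -1*(-25) = 25)
u = 170 (u = -5*(0 - 1*34) = -5*(0 - 34) = -5*(-34) = 170)
(w + u)² = (25 + 170)² = 195² = 38025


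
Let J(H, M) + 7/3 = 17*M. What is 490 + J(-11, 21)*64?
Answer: 69566/3 ≈ 23189.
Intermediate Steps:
J(H, M) = -7/3 + 17*M
490 + J(-11, 21)*64 = 490 + (-7/3 + 17*21)*64 = 490 + (-7/3 + 357)*64 = 490 + (1064/3)*64 = 490 + 68096/3 = 69566/3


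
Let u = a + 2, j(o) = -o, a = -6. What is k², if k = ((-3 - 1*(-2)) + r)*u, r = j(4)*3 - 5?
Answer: 5184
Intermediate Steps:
u = -4 (u = -6 + 2 = -4)
r = -17 (r = -1*4*3 - 5 = -4*3 - 5 = -12 - 5 = -17)
k = 72 (k = ((-3 - 1*(-2)) - 17)*(-4) = ((-3 + 2) - 17)*(-4) = (-1 - 17)*(-4) = -18*(-4) = 72)
k² = 72² = 5184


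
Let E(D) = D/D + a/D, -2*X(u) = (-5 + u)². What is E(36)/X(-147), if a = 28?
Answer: -1/6498 ≈ -0.00015389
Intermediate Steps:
X(u) = -(-5 + u)²/2
E(D) = 1 + 28/D (E(D) = D/D + 28/D = 1 + 28/D)
E(36)/X(-147) = ((28 + 36)/36)/((-(-5 - 147)²/2)) = ((1/36)*64)/((-½*(-152)²)) = 16/(9*((-½*23104))) = (16/9)/(-11552) = (16/9)*(-1/11552) = -1/6498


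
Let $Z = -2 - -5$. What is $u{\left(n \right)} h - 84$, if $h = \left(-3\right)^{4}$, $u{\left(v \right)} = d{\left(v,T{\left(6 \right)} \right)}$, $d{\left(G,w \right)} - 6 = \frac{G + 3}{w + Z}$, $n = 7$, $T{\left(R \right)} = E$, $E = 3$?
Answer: $537$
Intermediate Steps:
$T{\left(R \right)} = 3$
$Z = 3$ ($Z = -2 + 5 = 3$)
$d{\left(G,w \right)} = 6 + \frac{3 + G}{3 + w}$ ($d{\left(G,w \right)} = 6 + \frac{G + 3}{w + 3} = 6 + \frac{3 + G}{3 + w}$)
$u{\left(v \right)} = \frac{13}{2} + \frac{v}{6}$ ($u{\left(v \right)} = \frac{21 + v + 6 \cdot 3}{3 + 3} = \frac{21 + v + 18}{6} = \frac{39 + v}{6} = \frac{13}{2} + \frac{v}{6}$)
$h = 81$
$u{\left(n \right)} h - 84 = \left(\frac{13}{2} + \frac{1}{6} \cdot 7\right) 81 - 84 = \left(\frac{13}{2} + \frac{7}{6}\right) 81 - 84 = \frac{23}{3} \cdot 81 - 84 = 621 - 84 = 537$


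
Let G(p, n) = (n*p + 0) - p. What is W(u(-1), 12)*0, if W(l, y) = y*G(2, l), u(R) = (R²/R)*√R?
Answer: 0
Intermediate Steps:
G(p, n) = -p + n*p (G(p, n) = n*p - p = -p + n*p)
u(R) = R^(3/2) (u(R) = R*√R = R^(3/2))
W(l, y) = y*(-2 + 2*l) (W(l, y) = y*(2*(-1 + l)) = y*(-2 + 2*l))
W(u(-1), 12)*0 = (2*12*(-1 + (-1)^(3/2)))*0 = (2*12*(-1 - I))*0 = (-24 - 24*I)*0 = 0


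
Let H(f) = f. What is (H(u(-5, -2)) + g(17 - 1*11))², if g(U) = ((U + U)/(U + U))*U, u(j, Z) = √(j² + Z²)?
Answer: (6 + √29)² ≈ 129.62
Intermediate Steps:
u(j, Z) = √(Z² + j²)
g(U) = U (g(U) = ((2*U)/((2*U)))*U = ((2*U)*(1/(2*U)))*U = 1*U = U)
(H(u(-5, -2)) + g(17 - 1*11))² = (√((-2)² + (-5)²) + (17 - 1*11))² = (√(4 + 25) + (17 - 11))² = (√29 + 6)² = (6 + √29)²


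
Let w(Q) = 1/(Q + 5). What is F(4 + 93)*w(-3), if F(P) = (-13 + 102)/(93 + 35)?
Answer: 89/256 ≈ 0.34766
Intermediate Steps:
F(P) = 89/128
w(Q) = 1/(5 + Q)
F(4 + 93)*w(-3) = 89/(128*(5 - 3)) = (89/128)/2 = (89/128)*(½) = 89/256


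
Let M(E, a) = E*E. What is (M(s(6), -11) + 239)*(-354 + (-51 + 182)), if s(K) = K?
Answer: -61325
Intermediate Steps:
M(E, a) = E**2
(M(s(6), -11) + 239)*(-354 + (-51 + 182)) = (6**2 + 239)*(-354 + (-51 + 182)) = (36 + 239)*(-354 + 131) = 275*(-223) = -61325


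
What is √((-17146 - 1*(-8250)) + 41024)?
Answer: 8*√502 ≈ 179.24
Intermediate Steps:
√((-17146 - 1*(-8250)) + 41024) = √((-17146 + 8250) + 41024) = √(-8896 + 41024) = √32128 = 8*√502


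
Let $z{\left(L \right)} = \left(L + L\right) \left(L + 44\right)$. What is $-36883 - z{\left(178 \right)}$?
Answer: $-115915$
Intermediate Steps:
$z{\left(L \right)} = 2 L \left(44 + L\right)$
$-36883 - z{\left(178 \right)} = -36883 - 2 \cdot 178 \left(44 + 178\right) = -36883 - 2 \cdot 178 \cdot 222 = -36883 - 79032 = -115915$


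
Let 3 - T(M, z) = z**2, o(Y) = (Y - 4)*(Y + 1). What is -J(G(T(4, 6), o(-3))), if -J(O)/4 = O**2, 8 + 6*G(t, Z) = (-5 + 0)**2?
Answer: 289/9 ≈ 32.111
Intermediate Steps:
o(Y) = (1 + Y)*(-4 + Y) (o(Y) = (-4 + Y)*(1 + Y) = (1 + Y)*(-4 + Y))
T(M, z) = 3 - z**2
G(t, Z) = 17/6 (G(t, Z) = -4/3 + (-5 + 0)**2/6 = -4/3 + (1/6)*(-5)**2 = -4/3 + (1/6)*25 = -4/3 + 25/6 = 17/6)
J(O) = -4*O**2
-J(G(T(4, 6), o(-3))) = -(-4)*(17/6)**2 = -(-4)*289/36 = -1*(-289/9) = 289/9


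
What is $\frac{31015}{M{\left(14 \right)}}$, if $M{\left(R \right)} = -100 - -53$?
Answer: $- \frac{31015}{47} \approx -659.89$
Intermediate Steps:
$M{\left(R \right)} = -47$ ($M{\left(R \right)} = -100 + 53 = -47$)
$\frac{31015}{M{\left(14 \right)}} = \frac{31015}{-47} = 31015 \left(- \frac{1}{47}\right) = - \frac{31015}{47}$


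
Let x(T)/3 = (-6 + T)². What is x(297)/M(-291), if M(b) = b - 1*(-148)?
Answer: -254043/143 ≈ -1776.5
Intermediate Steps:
M(b) = 148 + b (M(b) = b + 148 = 148 + b)
x(T) = 3*(-6 + T)²
x(297)/M(-291) = (3*(-6 + 297)²)/(148 - 291) = (3*291²)/(-143) = (3*84681)*(-1/143) = 254043*(-1/143) = -254043/143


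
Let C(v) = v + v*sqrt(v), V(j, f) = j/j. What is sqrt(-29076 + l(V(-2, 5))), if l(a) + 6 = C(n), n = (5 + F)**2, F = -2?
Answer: I*sqrt(29046) ≈ 170.43*I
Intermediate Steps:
n = 9 (n = (5 - 2)**2 = 3**2 = 9)
V(j, f) = 1
C(v) = v + v**(3/2)
l(a) = 30 (l(a) = -6 + (9 + 9**(3/2)) = -6 + (9 + 27) = -6 + 36 = 30)
sqrt(-29076 + l(V(-2, 5))) = sqrt(-29076 + 30) = sqrt(-29046) = I*sqrt(29046)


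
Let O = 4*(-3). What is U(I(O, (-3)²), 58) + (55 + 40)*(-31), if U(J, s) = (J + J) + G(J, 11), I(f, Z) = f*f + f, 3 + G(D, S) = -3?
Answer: -2687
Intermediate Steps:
O = -12
G(D, S) = -6 (G(D, S) = -3 - 3 = -6)
I(f, Z) = f + f² (I(f, Z) = f² + f = f + f²)
U(J, s) = -6 + 2*J (U(J, s) = (J + J) - 6 = 2*J - 6 = -6 + 2*J)
U(I(O, (-3)²), 58) + (55 + 40)*(-31) = (-6 + 2*(-12*(1 - 12))) + (55 + 40)*(-31) = (-6 + 2*(-12*(-11))) + 95*(-31) = (-6 + 2*132) - 2945 = (-6 + 264) - 2945 = 258 - 2945 = -2687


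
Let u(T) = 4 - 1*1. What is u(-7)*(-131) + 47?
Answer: -346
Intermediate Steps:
u(T) = 3 (u(T) = 4 - 1 = 3)
u(-7)*(-131) + 47 = 3*(-131) + 47 = -393 + 47 = -346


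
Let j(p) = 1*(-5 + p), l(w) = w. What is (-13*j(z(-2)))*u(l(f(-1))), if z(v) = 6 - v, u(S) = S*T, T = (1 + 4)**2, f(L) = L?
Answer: 975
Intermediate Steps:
T = 25 (T = 5**2 = 25)
u(S) = 25*S (u(S) = S*25 = 25*S)
j(p) = -5 + p
(-13*j(z(-2)))*u(l(f(-1))) = (-13*(-5 + (6 - 1*(-2))))*(25*(-1)) = -13*(-5 + (6 + 2))*(-25) = -13*(-5 + 8)*(-25) = -13*3*(-25) = -39*(-25) = 975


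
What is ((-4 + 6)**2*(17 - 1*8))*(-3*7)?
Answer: -756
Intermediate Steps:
((-4 + 6)**2*(17 - 1*8))*(-3*7) = (2**2*(17 - 8))*(-21) = (4*9)*(-21) = 36*(-21) = -756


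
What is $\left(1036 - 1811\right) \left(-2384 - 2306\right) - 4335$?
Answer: $3630415$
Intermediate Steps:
$\left(1036 - 1811\right) \left(-2384 - 2306\right) - 4335 = \left(-775\right) \left(-4690\right) - 4335 = 3634750 - 4335 = 3630415$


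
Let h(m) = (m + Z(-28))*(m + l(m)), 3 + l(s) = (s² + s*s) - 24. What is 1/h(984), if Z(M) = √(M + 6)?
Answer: -I/(-1906469496*I + 1937469*√22) ≈ 5.2452e-10 - 2.5002e-12*I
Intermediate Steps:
Z(M) = √(6 + M)
l(s) = -27 + 2*s² (l(s) = -3 + ((s² + s*s) - 24) = -3 + ((s² + s²) - 24) = -3 + (2*s² - 24) = -3 + (-24 + 2*s²) = -27 + 2*s²)
h(m) = (m + I*√22)*(-27 + m + 2*m²) (h(m) = (m + √(6 - 28))*(m + (-27 + 2*m²)) = (m + √(-22))*(-27 + m + 2*m²) = (m + I*√22)*(-27 + m + 2*m²))
1/h(984) = 1/(984² + 984*(-27 + 2*984²) + I*984*√22 + I*√22*(-27 + 2*984²)) = 1/(968256 + 984*(-27 + 2*968256) + 984*I*√22 + I*√22*(-27 + 2*968256)) = 1/(968256 + 984*(-27 + 1936512) + 984*I*√22 + I*√22*(-27 + 1936512)) = 1/(968256 + 984*1936485 + 984*I*√22 + I*√22*1936485) = 1/(968256 + 1905501240 + 984*I*√22 + 1936485*I*√22) = 1/(1906469496 + 1937469*I*√22)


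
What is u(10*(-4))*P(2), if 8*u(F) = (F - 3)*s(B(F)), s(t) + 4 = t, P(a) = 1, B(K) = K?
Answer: 473/2 ≈ 236.50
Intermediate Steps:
s(t) = -4 + t
u(F) = (-4 + F)*(-3 + F)/8 (u(F) = ((F - 3)*(-4 + F))/8 = ((-3 + F)*(-4 + F))/8 = ((-4 + F)*(-3 + F))/8 = (-4 + F)*(-3 + F)/8)
u(10*(-4))*P(2) = ((-4 + 10*(-4))*(-3 + 10*(-4))/8)*1 = ((-4 - 40)*(-3 - 40)/8)*1 = ((⅛)*(-44)*(-43))*1 = (473/2)*1 = 473/2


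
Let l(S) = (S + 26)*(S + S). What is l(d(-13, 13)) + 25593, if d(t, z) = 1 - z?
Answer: 25257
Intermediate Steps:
l(S) = 2*S*(26 + S) (l(S) = (26 + S)*(2*S) = 2*S*(26 + S))
l(d(-13, 13)) + 25593 = 2*(1 - 1*13)*(26 + (1 - 1*13)) + 25593 = 2*(1 - 13)*(26 + (1 - 13)) + 25593 = 2*(-12)*(26 - 12) + 25593 = 2*(-12)*14 + 25593 = -336 + 25593 = 25257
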